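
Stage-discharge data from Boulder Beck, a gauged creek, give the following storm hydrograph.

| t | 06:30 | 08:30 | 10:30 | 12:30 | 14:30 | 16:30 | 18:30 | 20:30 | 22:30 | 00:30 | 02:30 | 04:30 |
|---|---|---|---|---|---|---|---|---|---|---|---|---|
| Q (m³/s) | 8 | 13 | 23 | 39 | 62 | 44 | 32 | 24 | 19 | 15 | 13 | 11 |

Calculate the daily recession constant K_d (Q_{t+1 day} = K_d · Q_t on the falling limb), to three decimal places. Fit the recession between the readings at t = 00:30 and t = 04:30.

Between t = 00:30 and t = 04:30 the flow falls from 15 to 11 m³/s over 2×2 h = 4 h.
Per-interval ratio K = (11/15)^(1/2) = 0.8563; K_d = K^(24/2) = 0.156.

K_d ≈ 0.156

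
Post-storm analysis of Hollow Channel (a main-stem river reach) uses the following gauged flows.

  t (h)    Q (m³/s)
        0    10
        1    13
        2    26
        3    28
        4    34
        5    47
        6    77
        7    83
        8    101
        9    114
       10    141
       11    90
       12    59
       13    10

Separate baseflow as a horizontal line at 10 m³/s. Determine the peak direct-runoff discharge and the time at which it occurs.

Subtracting baseflow gives direct-runoff ordinates: 0.0, 3.0, 16.0, 18.0, 24.0, 37.0, 67.0, 73.0, 91.0, 104.0, 131.0, 80.0, 49.0, 0.0 m³/s.
The maximum is 131.0 m³/s, occurring at the reading for t = 10 h.

Q_p = 131.0 m³/s at t = 10 h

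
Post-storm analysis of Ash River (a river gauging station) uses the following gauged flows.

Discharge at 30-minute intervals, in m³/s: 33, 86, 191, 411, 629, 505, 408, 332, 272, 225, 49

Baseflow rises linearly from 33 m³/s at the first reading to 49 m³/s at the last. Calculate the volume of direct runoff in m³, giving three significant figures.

Direct-runoff ordinates (Q − Q_b): 0.00, 51.40, 154.80, 373.20, 589.60, 464.00, 365.40, 287.80, 226.20, 177.60, 0.00 m³/s.
ΣQ_DR = 2690 m³/s.
With Δt = 0.5 h = 1800 s, V = ΣQ_DR · Δt = 2690 × 1800 = 4.84 × 10^6 m³.

V ≈ 4.84 × 10^6 m³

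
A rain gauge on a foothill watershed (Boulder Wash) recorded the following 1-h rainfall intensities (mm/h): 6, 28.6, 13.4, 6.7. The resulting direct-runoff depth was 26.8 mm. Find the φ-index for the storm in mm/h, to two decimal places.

Only the 2 blocks with intensity above φ contribute runoff: 28.6, 13.4 mm/h.
Σ(I−φ)·Δt = d  ⇒  (28.6+13.4 − 2φ)·1 = 26.8
φ = (42.00 − 26.8/1) / 2 = 7.60 mm/h.

φ ≈ 7.60 mm/h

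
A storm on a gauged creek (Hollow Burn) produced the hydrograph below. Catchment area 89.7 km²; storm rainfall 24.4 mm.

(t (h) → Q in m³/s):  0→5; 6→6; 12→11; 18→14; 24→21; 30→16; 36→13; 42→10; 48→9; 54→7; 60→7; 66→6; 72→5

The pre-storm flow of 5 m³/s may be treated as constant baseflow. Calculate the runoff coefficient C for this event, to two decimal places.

ΣQ_DR = 65.00 m³/s; V = ΣQ_DR·Δt = 1.404 × 10^6 m³.
Runoff depth d = V / A = 15.65 mm.
C = d / P = 15.65 / 24.4 = 0.64.

C ≈ 0.64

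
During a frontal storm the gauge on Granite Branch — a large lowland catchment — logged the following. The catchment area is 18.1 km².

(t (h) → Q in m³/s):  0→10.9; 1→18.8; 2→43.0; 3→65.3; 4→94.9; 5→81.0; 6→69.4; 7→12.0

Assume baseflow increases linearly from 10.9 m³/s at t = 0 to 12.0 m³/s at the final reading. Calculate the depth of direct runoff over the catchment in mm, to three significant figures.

Direct runoff: 0.00, 7.74, 31.79, 53.93, 83.37, 69.31, 57.56, 0.00 m³/s; ΣQ_DR = 303.7 m³/s.
V = ΣQ_DR · Δt = 303.7 × 3600 s = 1.093 × 10^6 m³.
Over A = 18.1 km², depth = V / A = 60.4 mm.

d ≈ 60.4 mm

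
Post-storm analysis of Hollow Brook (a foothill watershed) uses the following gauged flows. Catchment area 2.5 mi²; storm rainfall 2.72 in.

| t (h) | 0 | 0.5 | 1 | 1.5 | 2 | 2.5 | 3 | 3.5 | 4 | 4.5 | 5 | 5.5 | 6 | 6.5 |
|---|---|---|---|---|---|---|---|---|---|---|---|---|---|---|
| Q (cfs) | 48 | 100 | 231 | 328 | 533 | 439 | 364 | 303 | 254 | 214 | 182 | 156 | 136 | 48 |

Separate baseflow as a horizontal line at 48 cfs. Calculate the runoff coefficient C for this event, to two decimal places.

C ≈ 0.30

ΣQ_DR = 2664 cfs; V = ΣQ_DR·Δt = 4.795 × 10^6 ft³.
Runoff depth d = V / A = 0.8256 in.
C = d / P = 0.8256 / 2.72 = 0.30.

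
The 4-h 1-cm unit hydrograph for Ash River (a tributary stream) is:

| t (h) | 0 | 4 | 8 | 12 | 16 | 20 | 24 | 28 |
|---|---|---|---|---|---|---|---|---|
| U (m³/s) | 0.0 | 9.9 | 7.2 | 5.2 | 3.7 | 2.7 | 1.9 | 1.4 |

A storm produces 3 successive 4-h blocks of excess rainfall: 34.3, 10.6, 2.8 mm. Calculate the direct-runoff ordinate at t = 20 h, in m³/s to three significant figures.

By discrete convolution, Q_j = Σ (P_i / 10 mm) · U_{j−i}.
At t = 20 h (j=5): Q = (34.3/10)·2.7 + (10.6/10)·3.7 + (2.8/10)·5.2 = 14.6 m³/s.

Q ≈ 14.6 m³/s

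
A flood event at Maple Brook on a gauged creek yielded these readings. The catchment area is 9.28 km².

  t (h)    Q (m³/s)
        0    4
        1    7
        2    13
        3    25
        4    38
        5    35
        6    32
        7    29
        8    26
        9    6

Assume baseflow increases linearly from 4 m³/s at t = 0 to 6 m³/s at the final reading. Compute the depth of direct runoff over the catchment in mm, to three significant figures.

Direct runoff: 0.00, 2.78, 8.56, 20.33, 33.11, 29.89, 26.67, 23.44, 20.22, 0.00 m³/s; ΣQ_DR = 165.0 m³/s.
V = ΣQ_DR · Δt = 165.0 × 3600 s = 5.940 × 10^5 m³.
Over A = 9.28 km², depth = V / A = 64.0 mm.

d ≈ 64.0 mm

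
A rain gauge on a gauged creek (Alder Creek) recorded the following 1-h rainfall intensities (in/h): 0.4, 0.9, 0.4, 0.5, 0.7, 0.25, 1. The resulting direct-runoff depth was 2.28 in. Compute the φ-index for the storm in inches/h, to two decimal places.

Only the 6 blocks with intensity above φ contribute runoff: 0.4, 0.9, 0.4, 0.5, 0.7, 1 in/h.
Σ(I−φ)·Δt = d  ⇒  (0.4+0.9+0.4+0.5+0.7+1 − 6φ)·1 = 2.28
φ = (3.900 − 2.28/1) / 6 = 0.27 in/h.

φ ≈ 0.27 in/h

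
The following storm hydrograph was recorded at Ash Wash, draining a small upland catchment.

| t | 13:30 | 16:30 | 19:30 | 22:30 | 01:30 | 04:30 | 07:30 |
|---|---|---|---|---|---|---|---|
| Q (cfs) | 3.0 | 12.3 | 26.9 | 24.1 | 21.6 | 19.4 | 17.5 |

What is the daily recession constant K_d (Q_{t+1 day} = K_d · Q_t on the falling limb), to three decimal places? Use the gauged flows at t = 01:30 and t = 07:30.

K_d ≈ 0.431

Between t = 01:30 and t = 07:30 the flow falls from 21.6 to 17.5 cfs over 2×3 h = 6 h.
Per-interval ratio K = (17.5/21.6)^(1/2) = 0.9001; K_d = K^(24/3) = 0.431.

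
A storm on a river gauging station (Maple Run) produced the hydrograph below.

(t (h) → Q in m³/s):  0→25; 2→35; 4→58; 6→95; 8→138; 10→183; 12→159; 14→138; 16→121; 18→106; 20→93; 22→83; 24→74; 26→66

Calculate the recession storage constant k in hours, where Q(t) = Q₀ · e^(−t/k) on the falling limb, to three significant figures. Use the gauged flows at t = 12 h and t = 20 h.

k ≈ 14.9 h

On the falling limb, Q drops from 159 to 93 m³/s between t = 12 h and t = 20 h (Δt = 8 h).
k = −Δt / ln(Q₂/Q₁) = −8 / ln(93/159) = 14.9 h.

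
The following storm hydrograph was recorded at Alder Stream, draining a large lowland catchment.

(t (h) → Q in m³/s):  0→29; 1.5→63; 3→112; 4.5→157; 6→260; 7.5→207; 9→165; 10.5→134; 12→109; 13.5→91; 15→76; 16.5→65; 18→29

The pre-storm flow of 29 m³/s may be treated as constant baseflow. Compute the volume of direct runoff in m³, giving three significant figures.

V ≈ 6.05 × 10^6 m³

Direct-runoff ordinates (Q − Q_b): 0.0, 34.0, 83.0, 128.0, 231.0, 178.0, 136.0, 105.0, 80.0, 62.0, 47.0, 36.0, 0.0 m³/s.
ΣQ_DR = 1120 m³/s.
With Δt = 1.5 h = 5400 s, V = ΣQ_DR · Δt = 1120 × 5400 = 6.05 × 10^6 m³.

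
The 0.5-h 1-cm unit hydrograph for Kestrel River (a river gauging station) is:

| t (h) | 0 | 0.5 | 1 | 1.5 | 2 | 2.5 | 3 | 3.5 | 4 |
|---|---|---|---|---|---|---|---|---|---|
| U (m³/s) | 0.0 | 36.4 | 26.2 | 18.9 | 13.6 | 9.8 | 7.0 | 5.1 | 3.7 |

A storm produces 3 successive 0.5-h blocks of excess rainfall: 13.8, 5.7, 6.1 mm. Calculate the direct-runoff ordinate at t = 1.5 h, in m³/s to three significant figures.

Q ≈ 63.2 m³/s

By discrete convolution, Q_j = Σ (P_i / 10 mm) · U_{j−i}.
At t = 1.5 h (j=3): Q = (13.8/10)·18.9 + (5.7/10)·26.2 + (6.1/10)·36.4 = 63.2 m³/s.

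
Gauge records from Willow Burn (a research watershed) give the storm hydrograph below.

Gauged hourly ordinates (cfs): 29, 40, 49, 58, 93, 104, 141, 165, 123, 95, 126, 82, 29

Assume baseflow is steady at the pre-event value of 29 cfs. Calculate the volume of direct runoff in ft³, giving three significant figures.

Direct-runoff ordinates (Q − Q_b): 0.0, 11.0, 20.0, 29.0, 64.0, 75.0, 112.0, 136.0, 94.0, 66.0, 97.0, 53.0, 0.0 cfs.
ΣQ_DR = 757.0 cfs.
With Δt = 1 h = 3600 s, V = ΣQ_DR · Δt = 757.0 × 3600 = 2.73 × 10^6 ft³.

V ≈ 2.73 × 10^6 ft³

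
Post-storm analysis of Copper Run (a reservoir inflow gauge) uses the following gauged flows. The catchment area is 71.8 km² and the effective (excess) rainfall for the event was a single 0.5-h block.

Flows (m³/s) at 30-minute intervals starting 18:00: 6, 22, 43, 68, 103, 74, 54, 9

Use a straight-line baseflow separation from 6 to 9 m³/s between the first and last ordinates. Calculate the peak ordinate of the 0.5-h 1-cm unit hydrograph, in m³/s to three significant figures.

Direct runoff: 0.00, 15.57, 36.14, 60.71, 95.29, 65.86, 45.43, 0.00 m³/s; ΣQ_DR = 319.0 m³/s, peak = 95.29 m³/s.
Runoff depth d = ΣQ_DR·Δt / A = 319.0 × 1800 / (71.8 km²) = 7.997 mm.
The 1-cm UH is the DRH scaled by (10 mm)/d, so U_p = 95.29 × 10/7.997 = 119 m³/s.

U_p ≈ 119 m³/s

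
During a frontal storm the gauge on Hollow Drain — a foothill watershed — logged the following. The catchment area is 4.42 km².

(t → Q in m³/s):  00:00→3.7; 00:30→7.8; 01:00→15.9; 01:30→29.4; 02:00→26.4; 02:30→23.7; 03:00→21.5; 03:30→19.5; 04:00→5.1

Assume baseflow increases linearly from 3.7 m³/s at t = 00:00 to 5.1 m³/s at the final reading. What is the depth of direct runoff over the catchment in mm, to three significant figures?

d ≈ 46.2 mm

Direct runoff: 0.00, 3.92, 11.85, 25.18, 22.00, 19.12, 16.75, 14.57, 0.00 m³/s; ΣQ_DR = 113.4 m³/s.
V = ΣQ_DR · Δt = 113.4 × 1800 s = 2.041 × 10^5 m³.
Over A = 4.42 km², depth = V / A = 46.2 mm.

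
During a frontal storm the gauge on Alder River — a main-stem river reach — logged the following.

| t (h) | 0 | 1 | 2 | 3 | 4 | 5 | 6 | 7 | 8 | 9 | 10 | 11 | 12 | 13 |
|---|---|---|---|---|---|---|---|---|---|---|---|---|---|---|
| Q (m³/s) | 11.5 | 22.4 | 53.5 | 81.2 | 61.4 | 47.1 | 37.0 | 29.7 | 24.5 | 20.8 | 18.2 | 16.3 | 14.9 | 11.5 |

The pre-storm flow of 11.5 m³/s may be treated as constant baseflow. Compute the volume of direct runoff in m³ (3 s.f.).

Direct-runoff ordinates (Q − Q_b): 0.0, 10.9, 42.0, 69.7, 49.9, 35.6, 25.5, 18.2, 13.0, 9.3, 6.7, 4.8, 3.4, 0.0 m³/s.
ΣQ_DR = 289.0 m³/s.
With Δt = 1 h = 3600 s, V = ΣQ_DR · Δt = 289.0 × 3600 = 1.04 × 10^6 m³.

V ≈ 1.04 × 10^6 m³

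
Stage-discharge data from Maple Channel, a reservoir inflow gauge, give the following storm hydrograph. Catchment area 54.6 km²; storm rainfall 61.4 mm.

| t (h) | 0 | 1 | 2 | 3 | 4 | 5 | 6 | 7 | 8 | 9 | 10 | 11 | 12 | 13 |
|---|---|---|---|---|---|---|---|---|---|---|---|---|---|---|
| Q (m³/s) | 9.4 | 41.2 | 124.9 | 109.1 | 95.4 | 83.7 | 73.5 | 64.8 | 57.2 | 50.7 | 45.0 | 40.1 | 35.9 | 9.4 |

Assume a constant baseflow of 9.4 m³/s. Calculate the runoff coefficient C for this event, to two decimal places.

C ≈ 0.76

ΣQ_DR = 708.7 m³/s; V = ΣQ_DR·Δt = 2.551 × 10^6 m³.
Runoff depth d = V / A = 46.73 mm.
C = d / P = 46.73 / 61.4 = 0.76.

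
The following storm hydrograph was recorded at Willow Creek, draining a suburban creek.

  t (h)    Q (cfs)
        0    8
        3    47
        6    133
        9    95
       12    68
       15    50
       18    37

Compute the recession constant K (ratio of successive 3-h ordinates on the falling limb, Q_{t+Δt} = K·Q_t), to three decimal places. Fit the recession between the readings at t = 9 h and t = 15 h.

Using the recession-limb readings at t = 9 h and t = 15 h: Q falls from 95 to 50 cfs over 2 intervals.
K = (Q₂/Q₁)^(1/2) = (50/95)^(1/2) = 0.725.

K ≈ 0.725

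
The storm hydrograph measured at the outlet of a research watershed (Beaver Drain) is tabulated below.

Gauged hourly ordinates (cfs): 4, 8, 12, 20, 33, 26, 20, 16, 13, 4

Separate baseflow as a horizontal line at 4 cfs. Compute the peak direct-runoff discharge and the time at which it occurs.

Q_p = 29.0 cfs at t = 4 h

Subtracting baseflow gives direct-runoff ordinates: 0.0, 4.0, 8.0, 16.0, 29.0, 22.0, 16.0, 12.0, 9.0, 0.0 cfs.
The maximum is 29.0 cfs, occurring at the reading for t = 4 h.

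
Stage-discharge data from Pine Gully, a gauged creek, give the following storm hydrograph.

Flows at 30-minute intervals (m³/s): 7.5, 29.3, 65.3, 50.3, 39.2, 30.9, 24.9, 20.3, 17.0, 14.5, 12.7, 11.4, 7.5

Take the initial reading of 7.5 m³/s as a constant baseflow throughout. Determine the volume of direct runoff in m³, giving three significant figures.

Direct-runoff ordinates (Q − Q_b): 0.0, 21.8, 57.8, 42.8, 31.7, 23.4, 17.4, 12.8, 9.5, 7.0, 5.2, 3.9, 0.0 m³/s.
ΣQ_DR = 233.3 m³/s.
With Δt = 0.5 h = 1800 s, V = ΣQ_DR · Δt = 233.3 × 1800 = 4.20 × 10^5 m³.

V ≈ 4.20 × 10^5 m³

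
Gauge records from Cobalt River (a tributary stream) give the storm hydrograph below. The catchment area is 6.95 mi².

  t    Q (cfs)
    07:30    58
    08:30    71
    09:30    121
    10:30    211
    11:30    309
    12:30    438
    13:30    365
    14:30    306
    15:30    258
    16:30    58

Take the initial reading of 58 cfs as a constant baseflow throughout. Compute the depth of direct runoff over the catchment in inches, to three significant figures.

d ≈ 0.360 in

Direct runoff: 0.0, 13.0, 63.0, 153.0, 251.0, 380.0, 307.0, 248.0, 200.0, 0.0 cfs; ΣQ_DR = 1615 cfs.
V = ΣQ_DR · Δt = 1615 × 3600 s = 5.814 × 10^6 ft³.
Over A = 6.95 mi², depth = V / A = 0.360 in.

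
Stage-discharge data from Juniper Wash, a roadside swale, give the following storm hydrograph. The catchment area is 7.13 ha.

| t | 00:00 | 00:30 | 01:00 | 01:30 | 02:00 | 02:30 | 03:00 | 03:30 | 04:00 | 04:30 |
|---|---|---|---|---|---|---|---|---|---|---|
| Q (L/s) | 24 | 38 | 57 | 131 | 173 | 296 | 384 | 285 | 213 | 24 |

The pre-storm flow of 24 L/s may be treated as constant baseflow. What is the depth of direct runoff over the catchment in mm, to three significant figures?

Direct runoff: 0.0, 14.0, 33.0, 107.0, 149.0, 272.0, 360.0, 261.0, 189.0, 0.0 L/s; ΣQ_DR = 1385 L/s.
V = ΣQ_DR · Δt = 1385 × 1800 s = 2.493 × 10^6 L.
Over A = 7.13 ha, depth = V / A = 35.0 mm.

d ≈ 35.0 mm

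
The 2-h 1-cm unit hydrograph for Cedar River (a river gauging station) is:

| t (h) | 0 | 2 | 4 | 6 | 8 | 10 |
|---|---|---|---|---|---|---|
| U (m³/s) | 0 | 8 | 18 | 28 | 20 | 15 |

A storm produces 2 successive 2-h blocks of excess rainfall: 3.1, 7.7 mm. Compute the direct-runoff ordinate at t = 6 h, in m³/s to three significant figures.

By discrete convolution, Q_j = Σ (P_i / 10 mm) · U_{j−i}.
At t = 6 h (j=3): Q = (3.1/10)·28 + (7.7/10)·18 = 22.5 m³/s.

Q ≈ 22.5 m³/s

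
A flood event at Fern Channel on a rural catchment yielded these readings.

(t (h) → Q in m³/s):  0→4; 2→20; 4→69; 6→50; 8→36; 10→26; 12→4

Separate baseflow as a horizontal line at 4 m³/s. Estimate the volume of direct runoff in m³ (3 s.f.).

V ≈ 1.30 × 10^6 m³

Direct-runoff ordinates (Q − Q_b): 0.0, 16.0, 65.0, 46.0, 32.0, 22.0, 0.0 m³/s.
ΣQ_DR = 181.0 m³/s.
With Δt = 2 h = 7200 s, V = ΣQ_DR · Δt = 181.0 × 7200 = 1.30 × 10^6 m³.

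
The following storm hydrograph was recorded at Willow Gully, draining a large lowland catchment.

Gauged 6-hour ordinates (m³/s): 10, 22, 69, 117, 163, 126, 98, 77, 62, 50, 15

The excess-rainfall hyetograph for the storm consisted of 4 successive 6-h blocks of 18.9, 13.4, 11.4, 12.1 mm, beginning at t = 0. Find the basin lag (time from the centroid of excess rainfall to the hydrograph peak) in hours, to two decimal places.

Centroid of excess rainfall: t_c = Σ P_i·t̄_i / ΣP_i = 10.7957 h (block centres at 3, 9, 15, 21 h).
Hydrograph peak occurs at t = 24 h, so basin lag t_L = 24 − 10.7957 = 13.20 h.

t_L ≈ 13.20 h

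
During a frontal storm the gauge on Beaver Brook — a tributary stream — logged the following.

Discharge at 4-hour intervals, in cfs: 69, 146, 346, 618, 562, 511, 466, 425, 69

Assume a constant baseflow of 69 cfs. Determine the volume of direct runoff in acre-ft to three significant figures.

V ≈ 857 acre-ft

Direct-runoff ordinates (Q − Q_b): 0.0, 77.0, 277.0, 549.0, 493.0, 442.0, 397.0, 356.0, 0.0 cfs.
ΣQ_DR = 2591 cfs.
With Δt = 4 h = 14400 s, V = ΣQ_DR · Δt = 2591 × 14400 = 3.73 × 10^7 ft³ = 857 acre-ft.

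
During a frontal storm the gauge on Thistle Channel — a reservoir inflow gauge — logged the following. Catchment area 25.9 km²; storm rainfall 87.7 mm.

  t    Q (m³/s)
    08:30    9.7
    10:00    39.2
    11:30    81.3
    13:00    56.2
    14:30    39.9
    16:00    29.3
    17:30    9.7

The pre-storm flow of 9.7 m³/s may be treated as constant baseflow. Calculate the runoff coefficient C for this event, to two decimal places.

C ≈ 0.47

ΣQ_DR = 197.4 m³/s; V = ΣQ_DR·Δt = 1.066 × 10^6 m³.
Runoff depth d = V / A = 41.16 mm.
C = d / P = 41.16 / 87.7 = 0.47.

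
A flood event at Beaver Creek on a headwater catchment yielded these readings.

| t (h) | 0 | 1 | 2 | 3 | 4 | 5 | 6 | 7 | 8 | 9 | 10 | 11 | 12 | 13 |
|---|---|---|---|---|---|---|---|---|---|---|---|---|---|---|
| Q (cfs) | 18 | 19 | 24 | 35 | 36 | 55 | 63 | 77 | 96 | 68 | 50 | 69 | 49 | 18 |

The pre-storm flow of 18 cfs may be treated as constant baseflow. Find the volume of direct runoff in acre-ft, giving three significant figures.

Direct-runoff ordinates (Q − Q_b): 0.0, 1.0, 6.0, 17.0, 18.0, 37.0, 45.0, 59.0, 78.0, 50.0, 32.0, 51.0, 31.0, 0.0 cfs.
ΣQ_DR = 425.0 cfs.
With Δt = 1 h = 3600 s, V = ΣQ_DR · Δt = 425.0 × 3600 = 1.53 × 10^6 ft³ = 35.1 acre-ft.

V ≈ 35.1 acre-ft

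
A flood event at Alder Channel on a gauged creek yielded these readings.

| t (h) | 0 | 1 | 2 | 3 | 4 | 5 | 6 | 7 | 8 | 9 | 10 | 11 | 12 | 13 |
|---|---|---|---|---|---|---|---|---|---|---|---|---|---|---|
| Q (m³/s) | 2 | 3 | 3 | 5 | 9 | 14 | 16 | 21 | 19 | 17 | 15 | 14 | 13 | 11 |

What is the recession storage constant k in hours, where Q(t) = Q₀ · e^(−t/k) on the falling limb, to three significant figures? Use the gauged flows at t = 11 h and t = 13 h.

On the falling limb, Q drops from 14 to 11 m³/s between t = 11 h and t = 13 h (Δt = 2 h).
k = −Δt / ln(Q₂/Q₁) = −2 / ln(11/14) = 8.29 h.

k ≈ 8.29 h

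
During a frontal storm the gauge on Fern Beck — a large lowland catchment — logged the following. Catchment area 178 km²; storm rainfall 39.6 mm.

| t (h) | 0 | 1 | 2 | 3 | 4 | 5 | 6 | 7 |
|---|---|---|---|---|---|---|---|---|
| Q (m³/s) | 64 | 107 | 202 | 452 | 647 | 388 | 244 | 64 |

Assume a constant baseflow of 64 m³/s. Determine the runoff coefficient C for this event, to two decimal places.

ΣQ_DR = 1656 m³/s; V = ΣQ_DR·Δt = 5.962 × 10^6 m³.
Runoff depth d = V / A = 33.49 mm.
C = d / P = 33.49 / 39.6 = 0.85.

C ≈ 0.85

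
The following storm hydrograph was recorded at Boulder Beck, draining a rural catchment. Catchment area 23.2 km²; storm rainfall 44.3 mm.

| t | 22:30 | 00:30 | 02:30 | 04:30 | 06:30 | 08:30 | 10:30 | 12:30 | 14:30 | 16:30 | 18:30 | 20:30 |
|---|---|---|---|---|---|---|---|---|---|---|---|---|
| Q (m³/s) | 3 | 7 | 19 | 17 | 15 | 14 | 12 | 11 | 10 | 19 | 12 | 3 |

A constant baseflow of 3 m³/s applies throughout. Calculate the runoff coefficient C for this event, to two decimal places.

ΣQ_DR = 106.0 m³/s; V = ΣQ_DR·Δt = 7.632 × 10^5 m³.
Runoff depth d = V / A = 32.90 mm.
C = d / P = 32.90 / 44.3 = 0.74.

C ≈ 0.74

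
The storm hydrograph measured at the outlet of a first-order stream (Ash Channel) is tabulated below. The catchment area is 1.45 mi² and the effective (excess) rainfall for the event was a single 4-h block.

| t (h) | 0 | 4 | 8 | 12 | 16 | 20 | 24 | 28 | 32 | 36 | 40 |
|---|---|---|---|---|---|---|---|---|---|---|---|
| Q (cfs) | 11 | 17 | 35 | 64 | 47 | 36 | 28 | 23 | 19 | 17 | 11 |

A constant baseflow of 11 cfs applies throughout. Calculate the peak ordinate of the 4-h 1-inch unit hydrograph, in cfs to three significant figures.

Direct runoff: 0.0, 6.0, 24.0, 53.0, 36.0, 25.0, 17.0, 12.0, 8.0, 6.0, 0.0 cfs; ΣQ_DR = 187.0 cfs, peak = 53.0 cfs.
Runoff depth d = ΣQ_DR·Δt / A = 187.0 × 14400 / (1.45 mi²) = 0.7994 in.
The 1-inch UH is the DRH scaled by (1 in)/d, so U_p = 53.0 × 1/0.7994 = 66.3 cfs.

U_p ≈ 66.3 cfs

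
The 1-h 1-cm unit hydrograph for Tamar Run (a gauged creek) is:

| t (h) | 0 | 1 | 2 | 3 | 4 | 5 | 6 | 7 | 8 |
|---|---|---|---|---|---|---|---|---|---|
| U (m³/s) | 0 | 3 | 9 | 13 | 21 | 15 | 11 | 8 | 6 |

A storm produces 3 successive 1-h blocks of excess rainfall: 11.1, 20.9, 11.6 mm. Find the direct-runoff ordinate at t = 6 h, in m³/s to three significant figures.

Q ≈ 67.9 m³/s

By discrete convolution, Q_j = Σ (P_i / 10 mm) · U_{j−i}.
At t = 6 h (j=6): Q = (11.1/10)·11 + (20.9/10)·15 + (11.6/10)·21 = 67.9 m³/s.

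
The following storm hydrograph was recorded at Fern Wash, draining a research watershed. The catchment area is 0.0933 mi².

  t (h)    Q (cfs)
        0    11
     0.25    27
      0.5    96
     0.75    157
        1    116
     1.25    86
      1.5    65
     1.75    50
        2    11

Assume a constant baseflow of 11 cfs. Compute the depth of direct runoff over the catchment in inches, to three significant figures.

d ≈ 2.16 in

Direct runoff: 0.0, 16.0, 85.0, 146.0, 105.0, 75.0, 54.0, 39.0, 0.0 cfs; ΣQ_DR = 520.0 cfs.
V = ΣQ_DR · Δt = 520.0 × 900 s = 4.680 × 10^5 ft³.
Over A = 0.0933 mi², depth = V / A = 2.16 in.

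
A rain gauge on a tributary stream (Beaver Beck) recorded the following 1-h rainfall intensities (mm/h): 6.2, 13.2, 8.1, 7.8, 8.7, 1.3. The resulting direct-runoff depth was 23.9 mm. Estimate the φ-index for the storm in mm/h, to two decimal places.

φ ≈ 4.02 mm/h

Only the 5 blocks with intensity above φ contribute runoff: 6.2, 13.2, 8.1, 7.8, 8.7 mm/h.
Σ(I−φ)·Δt = d  ⇒  (6.2+13.2+8.1+7.8+8.7 − 5φ)·1 = 23.9
φ = (44.00 − 23.9/1) / 5 = 4.02 mm/h.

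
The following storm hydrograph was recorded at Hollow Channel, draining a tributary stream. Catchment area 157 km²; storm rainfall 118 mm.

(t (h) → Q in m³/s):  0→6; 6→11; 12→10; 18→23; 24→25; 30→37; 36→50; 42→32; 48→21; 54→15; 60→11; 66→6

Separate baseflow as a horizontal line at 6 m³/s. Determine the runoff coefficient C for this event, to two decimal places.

ΣQ_DR = 175.0 m³/s; V = ΣQ_DR·Δt = 3.780 × 10^6 m³.
Runoff depth d = V / A = 24.08 mm.
C = d / P = 24.08 / 118 = 0.20.

C ≈ 0.20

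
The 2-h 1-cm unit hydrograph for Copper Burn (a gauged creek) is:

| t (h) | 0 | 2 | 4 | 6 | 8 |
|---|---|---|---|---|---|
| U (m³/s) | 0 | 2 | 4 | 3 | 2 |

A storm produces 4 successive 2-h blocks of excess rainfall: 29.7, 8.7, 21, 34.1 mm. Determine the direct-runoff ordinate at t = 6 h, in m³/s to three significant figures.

By discrete convolution, Q_j = Σ (P_i / 10 mm) · U_{j−i}.
At t = 6 h (j=3): Q = (29.7/10)·3 + (8.7/10)·4 + (21/10)·2 + (34.1/10)·0 = 16.6 m³/s.

Q ≈ 16.6 m³/s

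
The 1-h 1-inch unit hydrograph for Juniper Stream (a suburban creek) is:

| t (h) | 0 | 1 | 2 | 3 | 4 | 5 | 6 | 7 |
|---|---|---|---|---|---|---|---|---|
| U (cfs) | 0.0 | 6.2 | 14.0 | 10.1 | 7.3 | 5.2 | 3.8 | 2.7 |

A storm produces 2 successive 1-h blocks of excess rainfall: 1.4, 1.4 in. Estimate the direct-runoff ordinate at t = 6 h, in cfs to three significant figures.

Q ≈ 12.6 cfs

By discrete convolution, Q_j = Σ (P_i / 1 in) · U_{j−i}.
At t = 6 h (j=6): Q = (1.4/1)·3.8 + (1.4/1)·5.2 = 12.6 cfs.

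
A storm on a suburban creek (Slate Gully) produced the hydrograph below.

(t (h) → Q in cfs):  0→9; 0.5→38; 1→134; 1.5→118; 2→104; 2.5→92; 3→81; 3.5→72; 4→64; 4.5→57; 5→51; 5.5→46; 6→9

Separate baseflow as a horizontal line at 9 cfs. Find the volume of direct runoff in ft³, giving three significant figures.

V ≈ 1.36 × 10^6 ft³

Direct-runoff ordinates (Q − Q_b): 0.0, 29.0, 125.0, 109.0, 95.0, 83.0, 72.0, 63.0, 55.0, 48.0, 42.0, 37.0, 0.0 cfs.
ΣQ_DR = 758.0 cfs.
With Δt = 0.5 h = 1800 s, V = ΣQ_DR · Δt = 758.0 × 1800 = 1.36 × 10^6 ft³.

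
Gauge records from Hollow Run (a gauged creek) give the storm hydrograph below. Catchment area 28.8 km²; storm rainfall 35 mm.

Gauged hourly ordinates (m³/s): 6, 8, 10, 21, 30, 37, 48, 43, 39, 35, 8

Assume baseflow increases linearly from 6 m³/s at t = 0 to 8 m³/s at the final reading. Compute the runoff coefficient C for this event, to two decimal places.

ΣQ_DR = 208.0 m³/s; V = ΣQ_DR·Δt = 7.488 × 10^5 m³.
Runoff depth d = V / A = 26.00 mm.
C = d / P = 26.00 / 35 = 0.74.

C ≈ 0.74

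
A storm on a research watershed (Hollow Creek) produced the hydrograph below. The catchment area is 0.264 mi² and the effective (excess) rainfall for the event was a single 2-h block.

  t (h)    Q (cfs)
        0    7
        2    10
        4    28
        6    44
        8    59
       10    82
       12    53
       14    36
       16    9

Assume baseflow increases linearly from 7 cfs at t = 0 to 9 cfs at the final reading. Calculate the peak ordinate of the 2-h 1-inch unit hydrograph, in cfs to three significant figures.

U_p ≈ 24.5 cfs

Direct runoff: 0.00, 2.75, 20.50, 36.25, 51.00, 73.75, 44.50, 27.25, 0.00 cfs; ΣQ_DR = 256.0 cfs, peak = 73.75 cfs.
Runoff depth d = ΣQ_DR·Δt / A = 256.0 × 7200 / (0.264 mi²) = 3.005 in.
The 1-inch UH is the DRH scaled by (1 in)/d, so U_p = 73.75 × 1/3.005 = 24.5 cfs.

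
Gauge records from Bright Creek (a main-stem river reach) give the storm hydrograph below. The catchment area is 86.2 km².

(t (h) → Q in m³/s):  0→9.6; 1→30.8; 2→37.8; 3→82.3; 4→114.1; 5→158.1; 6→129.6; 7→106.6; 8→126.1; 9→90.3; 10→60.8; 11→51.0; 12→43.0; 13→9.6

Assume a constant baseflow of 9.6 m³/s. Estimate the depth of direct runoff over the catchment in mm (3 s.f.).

d ≈ 38.2 mm

Direct runoff: 0.0, 21.2, 28.2, 72.7, 104.5, 148.5, 120.0, 97.0, 116.5, 80.7, 51.2, 41.4, 33.4, 0.0 m³/s; ΣQ_DR = 915.3 m³/s.
V = ΣQ_DR · Δt = 915.3 × 3600 s = 3.295 × 10^6 m³.
Over A = 86.2 km², depth = V / A = 38.2 mm.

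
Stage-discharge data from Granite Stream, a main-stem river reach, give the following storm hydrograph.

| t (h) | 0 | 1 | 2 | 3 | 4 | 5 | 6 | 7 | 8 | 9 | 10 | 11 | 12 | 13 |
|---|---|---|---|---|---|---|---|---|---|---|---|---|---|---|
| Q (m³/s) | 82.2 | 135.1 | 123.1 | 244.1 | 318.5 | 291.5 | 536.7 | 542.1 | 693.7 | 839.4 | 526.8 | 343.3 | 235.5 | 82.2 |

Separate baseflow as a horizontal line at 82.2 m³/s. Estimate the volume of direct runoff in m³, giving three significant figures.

Direct-runoff ordinates (Q − Q_b): 0.0, 52.9, 40.9, 161.9, 236.3, 209.3, 454.5, 459.9, 611.5, 757.2, 444.6, 261.1, 153.3, 0.0 m³/s.
ΣQ_DR = 3843 m³/s.
With Δt = 1 h = 3600 s, V = ΣQ_DR · Δt = 3843 × 3600 = 1.38 × 10^7 m³.

V ≈ 1.38 × 10^7 m³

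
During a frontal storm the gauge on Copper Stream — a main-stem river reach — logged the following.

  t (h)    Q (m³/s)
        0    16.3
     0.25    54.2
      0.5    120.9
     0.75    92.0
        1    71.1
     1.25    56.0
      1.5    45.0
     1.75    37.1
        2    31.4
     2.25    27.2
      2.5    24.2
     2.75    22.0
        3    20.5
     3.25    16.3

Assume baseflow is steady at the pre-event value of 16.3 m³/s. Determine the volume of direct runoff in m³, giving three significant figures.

Direct-runoff ordinates (Q − Q_b): 0.0, 37.9, 104.6, 75.7, 54.8, 39.7, 28.7, 20.8, 15.1, 10.9, 7.9, 5.7, 4.2, 0.0 m³/s.
ΣQ_DR = 406.0 m³/s.
With Δt = 0.25 h = 900 s, V = ΣQ_DR · Δt = 406.0 × 900 = 3.65 × 10^5 m³.

V ≈ 3.65 × 10^5 m³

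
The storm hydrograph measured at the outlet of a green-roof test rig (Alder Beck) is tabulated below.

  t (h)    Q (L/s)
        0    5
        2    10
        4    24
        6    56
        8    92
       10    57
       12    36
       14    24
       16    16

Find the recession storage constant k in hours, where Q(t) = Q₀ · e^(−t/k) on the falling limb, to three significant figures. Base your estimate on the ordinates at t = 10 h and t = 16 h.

On the falling limb, Q drops from 57 to 16 L/s between t = 10 h and t = 16 h (Δt = 6 h).
k = −Δt / ln(Q₂/Q₁) = −6 / ln(16/57) = 4.72 h.

k ≈ 4.72 h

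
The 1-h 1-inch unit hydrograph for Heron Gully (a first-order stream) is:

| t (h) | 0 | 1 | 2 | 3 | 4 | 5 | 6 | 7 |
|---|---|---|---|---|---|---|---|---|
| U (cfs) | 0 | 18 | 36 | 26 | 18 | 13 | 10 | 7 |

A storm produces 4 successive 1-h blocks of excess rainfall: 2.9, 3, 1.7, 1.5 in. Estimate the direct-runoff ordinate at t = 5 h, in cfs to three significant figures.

By discrete convolution, Q_j = Σ (P_i / 1 in) · U_{j−i}.
At t = 5 h (j=5): Q = (2.9/1)·13 + (3/1)·18 + (1.7/1)·26 + (1.5/1)·36 = 190 cfs.

Q ≈ 190 cfs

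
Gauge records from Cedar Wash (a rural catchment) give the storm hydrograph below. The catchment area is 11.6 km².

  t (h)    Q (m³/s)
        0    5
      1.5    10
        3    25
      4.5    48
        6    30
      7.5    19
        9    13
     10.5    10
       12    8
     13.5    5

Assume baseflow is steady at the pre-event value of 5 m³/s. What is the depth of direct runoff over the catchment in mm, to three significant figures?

Direct runoff: 0.0, 5.0, 20.0, 43.0, 25.0, 14.0, 8.0, 5.0, 3.0, 0.0 m³/s; ΣQ_DR = 123.0 m³/s.
V = ΣQ_DR · Δt = 123.0 × 5400 s = 6.642 × 10^5 m³.
Over A = 11.6 km², depth = V / A = 57.3 mm.

d ≈ 57.3 mm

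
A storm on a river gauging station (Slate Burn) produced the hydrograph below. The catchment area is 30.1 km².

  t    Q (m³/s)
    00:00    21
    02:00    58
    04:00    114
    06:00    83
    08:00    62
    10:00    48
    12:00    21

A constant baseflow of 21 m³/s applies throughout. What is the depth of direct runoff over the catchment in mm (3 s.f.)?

Direct runoff: 0.0, 37.0, 93.0, 62.0, 41.0, 27.0, 0.0 m³/s; ΣQ_DR = 260.0 m³/s.
V = ΣQ_DR · Δt = 260.0 × 7200 s = 1.872 × 10^6 m³.
Over A = 30.1 km², depth = V / A = 62.2 mm.

d ≈ 62.2 mm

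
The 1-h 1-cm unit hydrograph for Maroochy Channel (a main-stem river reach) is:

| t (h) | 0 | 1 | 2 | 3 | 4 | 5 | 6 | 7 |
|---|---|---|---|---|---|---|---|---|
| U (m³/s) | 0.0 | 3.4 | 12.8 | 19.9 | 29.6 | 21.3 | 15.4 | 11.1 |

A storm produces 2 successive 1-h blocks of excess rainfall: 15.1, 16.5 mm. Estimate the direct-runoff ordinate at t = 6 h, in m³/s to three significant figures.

Q ≈ 58.4 m³/s

By discrete convolution, Q_j = Σ (P_i / 10 mm) · U_{j−i}.
At t = 6 h (j=6): Q = (15.1/10)·15.4 + (16.5/10)·21.3 = 58.4 m³/s.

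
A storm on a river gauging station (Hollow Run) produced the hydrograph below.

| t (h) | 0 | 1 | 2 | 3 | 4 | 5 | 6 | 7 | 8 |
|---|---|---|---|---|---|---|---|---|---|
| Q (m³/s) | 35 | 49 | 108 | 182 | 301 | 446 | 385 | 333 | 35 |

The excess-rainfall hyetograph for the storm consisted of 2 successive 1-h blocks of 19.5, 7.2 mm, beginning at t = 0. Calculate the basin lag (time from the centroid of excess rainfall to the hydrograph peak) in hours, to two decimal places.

Centroid of excess rainfall: t_c = Σ P_i·t̄_i / ΣP_i = 0.7697 h (block centres at 0.5, 1.5 h).
Hydrograph peak occurs at t = 5 h, so basin lag t_L = 5 − 0.7697 = 4.23 h.

t_L ≈ 4.23 h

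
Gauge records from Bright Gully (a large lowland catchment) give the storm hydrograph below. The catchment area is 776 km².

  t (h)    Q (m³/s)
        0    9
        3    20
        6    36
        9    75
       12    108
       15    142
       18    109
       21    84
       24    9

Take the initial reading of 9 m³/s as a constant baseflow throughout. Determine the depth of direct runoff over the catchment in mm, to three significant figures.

Direct runoff: 0.0, 11.0, 27.0, 66.0, 99.0, 133.0, 100.0, 75.0, 0.0 m³/s; ΣQ_DR = 511.0 m³/s.
V = ΣQ_DR · Δt = 511.0 × 10800 s = 5.519 × 10^6 m³.
Over A = 776 km², depth = V / A = 7.11 mm.

d ≈ 7.11 mm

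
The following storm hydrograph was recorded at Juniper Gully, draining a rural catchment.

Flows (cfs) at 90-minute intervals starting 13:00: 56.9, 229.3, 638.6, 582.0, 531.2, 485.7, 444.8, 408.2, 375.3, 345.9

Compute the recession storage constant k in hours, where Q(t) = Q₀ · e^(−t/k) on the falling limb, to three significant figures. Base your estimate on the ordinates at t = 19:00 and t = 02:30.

k ≈ 17.5 h

On the falling limb, Q drops from 531.2 to 345.9 cfs between t = 19:00 and t = 02:30 (Δt = 7.5 h).
k = −Δt / ln(Q₂/Q₁) = −7.5 / ln(345.9/531.2) = 17.5 h.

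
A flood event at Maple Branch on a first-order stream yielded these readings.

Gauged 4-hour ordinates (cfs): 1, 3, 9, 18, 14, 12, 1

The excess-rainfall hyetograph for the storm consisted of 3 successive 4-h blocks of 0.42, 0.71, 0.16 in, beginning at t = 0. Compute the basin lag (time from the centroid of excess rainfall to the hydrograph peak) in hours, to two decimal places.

t_L ≈ 6.81 h

Centroid of excess rainfall: t_c = Σ P_i·t̄_i / ΣP_i = 5.1938 h (block centres at 2, 6, 10 h).
Hydrograph peak occurs at t = 12 h, so basin lag t_L = 12 − 5.1938 = 6.81 h.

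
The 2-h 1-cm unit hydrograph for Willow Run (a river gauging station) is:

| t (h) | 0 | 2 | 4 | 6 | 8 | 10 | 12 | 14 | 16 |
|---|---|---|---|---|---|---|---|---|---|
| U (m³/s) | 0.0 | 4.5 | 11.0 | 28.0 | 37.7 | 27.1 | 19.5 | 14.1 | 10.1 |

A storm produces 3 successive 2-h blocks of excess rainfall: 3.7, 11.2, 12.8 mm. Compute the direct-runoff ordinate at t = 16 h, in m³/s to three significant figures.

By discrete convolution, Q_j = Σ (P_i / 10 mm) · U_{j−i}.
At t = 16 h (j=8): Q = (3.7/10)·10.1 + (11.2/10)·14.1 + (12.8/10)·19.5 = 44.5 m³/s.

Q ≈ 44.5 m³/s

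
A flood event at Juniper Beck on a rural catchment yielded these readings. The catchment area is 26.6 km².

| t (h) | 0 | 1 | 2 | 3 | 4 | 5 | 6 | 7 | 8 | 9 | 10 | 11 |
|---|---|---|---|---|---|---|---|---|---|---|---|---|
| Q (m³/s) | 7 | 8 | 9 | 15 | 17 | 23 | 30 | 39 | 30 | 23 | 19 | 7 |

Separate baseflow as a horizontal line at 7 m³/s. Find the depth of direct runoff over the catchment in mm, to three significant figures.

d ≈ 19.4 mm

Direct runoff: 0.0, 1.0, 2.0, 8.0, 10.0, 16.0, 23.0, 32.0, 23.0, 16.0, 12.0, 0.0 m³/s; ΣQ_DR = 143.0 m³/s.
V = ΣQ_DR · Δt = 143.0 × 3600 s = 5.148 × 10^5 m³.
Over A = 26.6 km², depth = V / A = 19.4 mm.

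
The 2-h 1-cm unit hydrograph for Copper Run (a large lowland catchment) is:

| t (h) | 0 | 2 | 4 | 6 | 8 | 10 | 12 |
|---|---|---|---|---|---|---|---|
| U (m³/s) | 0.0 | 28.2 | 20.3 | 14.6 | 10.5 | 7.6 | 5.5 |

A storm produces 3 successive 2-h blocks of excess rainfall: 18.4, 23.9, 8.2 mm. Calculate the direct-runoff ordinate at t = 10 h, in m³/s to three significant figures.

Q ≈ 51.1 m³/s

By discrete convolution, Q_j = Σ (P_i / 10 mm) · U_{j−i}.
At t = 10 h (j=5): Q = (18.4/10)·7.6 + (23.9/10)·10.5 + (8.2/10)·14.6 = 51.1 m³/s.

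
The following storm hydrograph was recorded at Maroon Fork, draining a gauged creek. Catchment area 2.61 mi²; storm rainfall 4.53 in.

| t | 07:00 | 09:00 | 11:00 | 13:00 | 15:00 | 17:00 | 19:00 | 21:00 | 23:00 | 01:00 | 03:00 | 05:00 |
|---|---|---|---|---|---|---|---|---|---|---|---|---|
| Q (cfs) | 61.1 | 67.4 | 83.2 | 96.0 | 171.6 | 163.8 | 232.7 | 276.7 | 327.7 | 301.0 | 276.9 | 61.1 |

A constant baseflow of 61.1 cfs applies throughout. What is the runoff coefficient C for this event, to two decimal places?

C ≈ 0.36

ΣQ_DR = 1386 cfs; V = ΣQ_DR·Δt = 9.979 × 10^6 ft³.
Runoff depth d = V / A = 1.646 in.
C = d / P = 1.646 / 4.53 = 0.36.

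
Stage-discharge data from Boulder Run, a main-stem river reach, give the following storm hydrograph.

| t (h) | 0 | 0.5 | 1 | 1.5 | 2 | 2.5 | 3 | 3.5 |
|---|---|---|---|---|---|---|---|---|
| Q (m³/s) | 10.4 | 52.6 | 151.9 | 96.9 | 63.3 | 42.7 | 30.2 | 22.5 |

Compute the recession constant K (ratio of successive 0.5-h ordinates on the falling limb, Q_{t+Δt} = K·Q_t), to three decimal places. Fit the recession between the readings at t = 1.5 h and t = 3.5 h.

K ≈ 0.694

Using the recession-limb readings at t = 1.5 h and t = 3.5 h: Q falls from 96.9 to 22.5 m³/s over 4 intervals.
K = (Q₂/Q₁)^(1/4) = (22.5/96.9)^(1/4) = 0.694.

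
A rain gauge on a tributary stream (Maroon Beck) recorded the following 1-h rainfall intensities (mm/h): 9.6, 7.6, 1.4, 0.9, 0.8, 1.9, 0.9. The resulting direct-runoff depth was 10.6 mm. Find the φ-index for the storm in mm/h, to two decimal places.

φ ≈ 3.30 mm/h

Only the 2 blocks with intensity above φ contribute runoff: 9.6, 7.6 mm/h.
Σ(I−φ)·Δt = d  ⇒  (9.6+7.6 − 2φ)·1 = 10.6
φ = (17.20 − 10.6/1) / 2 = 3.30 mm/h.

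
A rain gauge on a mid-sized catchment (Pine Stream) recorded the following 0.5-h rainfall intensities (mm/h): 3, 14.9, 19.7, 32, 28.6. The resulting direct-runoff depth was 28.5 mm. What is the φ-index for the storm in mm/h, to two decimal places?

φ ≈ 9.55 mm/h

Only the 4 blocks with intensity above φ contribute runoff: 14.9, 19.7, 32, 28.6 mm/h.
Σ(I−φ)·Δt = d  ⇒  (14.9+19.7+32+28.6 − 4φ)·0.5 = 28.5
φ = (95.20 − 28.5/0.5) / 4 = 9.55 mm/h.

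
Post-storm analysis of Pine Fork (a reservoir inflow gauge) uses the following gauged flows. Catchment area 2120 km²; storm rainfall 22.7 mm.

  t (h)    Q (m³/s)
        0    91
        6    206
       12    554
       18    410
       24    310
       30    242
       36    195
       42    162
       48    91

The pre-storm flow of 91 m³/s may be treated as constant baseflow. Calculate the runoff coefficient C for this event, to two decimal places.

ΣQ_DR = 1442 m³/s; V = ΣQ_DR·Δt = 3.115 × 10^7 m³.
Runoff depth d = V / A = 14.69 mm.
C = d / P = 14.69 / 22.7 = 0.65.

C ≈ 0.65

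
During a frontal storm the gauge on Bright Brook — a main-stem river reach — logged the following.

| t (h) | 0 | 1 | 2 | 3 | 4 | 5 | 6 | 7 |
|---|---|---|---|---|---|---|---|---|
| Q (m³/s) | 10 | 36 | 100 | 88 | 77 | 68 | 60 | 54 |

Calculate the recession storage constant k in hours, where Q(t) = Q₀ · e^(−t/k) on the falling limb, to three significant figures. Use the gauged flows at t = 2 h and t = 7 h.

k ≈ 8.11 h

On the falling limb, Q drops from 100 to 54 m³/s between t = 2 h and t = 7 h (Δt = 5 h).
k = −Δt / ln(Q₂/Q₁) = −5 / ln(54/100) = 8.11 h.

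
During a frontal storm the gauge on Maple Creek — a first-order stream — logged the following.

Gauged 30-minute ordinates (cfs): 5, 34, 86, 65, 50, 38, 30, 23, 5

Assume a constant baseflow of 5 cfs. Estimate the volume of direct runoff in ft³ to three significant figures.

Direct-runoff ordinates (Q − Q_b): 0.0, 29.0, 81.0, 60.0, 45.0, 33.0, 25.0, 18.0, 0.0 cfs.
ΣQ_DR = 291.0 cfs.
With Δt = 0.5 h = 1800 s, V = ΣQ_DR · Δt = 291.0 × 1800 = 5.24 × 10^5 ft³.

V ≈ 5.24 × 10^5 ft³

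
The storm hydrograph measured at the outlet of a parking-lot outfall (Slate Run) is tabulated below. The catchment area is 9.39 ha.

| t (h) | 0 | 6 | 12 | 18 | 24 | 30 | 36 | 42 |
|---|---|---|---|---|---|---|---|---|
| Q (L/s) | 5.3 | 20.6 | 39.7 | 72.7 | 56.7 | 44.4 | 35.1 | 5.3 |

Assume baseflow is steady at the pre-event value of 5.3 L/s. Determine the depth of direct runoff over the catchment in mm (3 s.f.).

d ≈ 54.6 mm

Direct runoff: 0.0, 15.3, 34.4, 67.4, 51.4, 39.1, 29.8, 0.0 L/s; ΣQ_DR = 237.4 L/s.
V = ΣQ_DR · Δt = 237.4 × 21600 s = 5.128 × 10^6 L.
Over A = 9.39 ha, depth = V / A = 54.6 mm.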